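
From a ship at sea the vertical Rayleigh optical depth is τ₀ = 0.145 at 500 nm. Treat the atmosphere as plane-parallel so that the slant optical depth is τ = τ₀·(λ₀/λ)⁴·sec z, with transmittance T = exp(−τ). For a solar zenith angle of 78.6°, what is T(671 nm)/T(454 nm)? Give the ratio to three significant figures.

2.35

Airmass: sec 78.6° = 5.0593.
τ(671 nm) = 0.145 × (500/671)⁴ × 5.0593 = 0.145 × 0.3083 × 5.0593 = 0.2262.
τ(454 nm) = 0.145 × (500/454)⁴ × 5.0593 = 0.145 × 1.4711 × 5.0593 = 1.0792.
T(671)/T(454) = exp(τ_B − τ_A) = exp(0.8530) = 2.3468.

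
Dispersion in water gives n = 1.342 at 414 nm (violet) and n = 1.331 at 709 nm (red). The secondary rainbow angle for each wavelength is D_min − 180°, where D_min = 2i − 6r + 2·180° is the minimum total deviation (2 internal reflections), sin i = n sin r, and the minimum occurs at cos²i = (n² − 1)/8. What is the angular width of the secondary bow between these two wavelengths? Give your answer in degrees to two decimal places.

2.86°

At 414 nm (n = 1.342): cos²i = 0.10012 → i = 71.554°, r = 44.981°, D_min = 233.222°, rainbow angle = 53.222°.
At 709 nm (n = 1.331): cos²i = 0.09645 → i = 71.907°, r = 45.575°, D_min = 230.365°, rainbow angle = 50.365°.
Angular width = |53.222° − 50.365°| = 2.857°.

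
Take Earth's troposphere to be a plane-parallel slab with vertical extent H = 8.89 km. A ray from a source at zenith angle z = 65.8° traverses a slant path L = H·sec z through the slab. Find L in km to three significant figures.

21.7 km

sec z = 1/cos 65.8° = 2.4395.
L = 8.89 × 2.4395 = 21.687 km.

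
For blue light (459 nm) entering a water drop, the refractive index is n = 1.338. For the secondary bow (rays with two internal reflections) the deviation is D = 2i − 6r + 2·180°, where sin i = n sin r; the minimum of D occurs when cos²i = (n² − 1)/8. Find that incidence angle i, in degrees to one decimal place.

71.7°

cos²i = (1.338² − 1)/8 = (1.79024 − 1)/8 = 0.09878.
cos i = 0.31429, so i = 71.682°.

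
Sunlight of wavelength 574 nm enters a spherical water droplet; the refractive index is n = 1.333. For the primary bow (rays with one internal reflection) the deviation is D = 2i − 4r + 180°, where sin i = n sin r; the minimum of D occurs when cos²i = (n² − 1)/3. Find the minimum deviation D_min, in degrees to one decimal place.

cos²i = (1.77689 − 1)/3 = 0.25896; i = arccos(0.50888) = 59.410°.
sin r = sin 59.410°/1.333 = 0.64579; r = 40.225°.
D_min = 2·59.410° − 4·40.225° + 180° = 137.922°.

137.9°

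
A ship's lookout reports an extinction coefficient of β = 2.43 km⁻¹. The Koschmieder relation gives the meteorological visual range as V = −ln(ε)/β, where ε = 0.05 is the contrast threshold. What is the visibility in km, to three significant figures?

1.23 km

V = −ln(0.05) / 2.43 = 2.996 / 2.43 = 1.2328 km.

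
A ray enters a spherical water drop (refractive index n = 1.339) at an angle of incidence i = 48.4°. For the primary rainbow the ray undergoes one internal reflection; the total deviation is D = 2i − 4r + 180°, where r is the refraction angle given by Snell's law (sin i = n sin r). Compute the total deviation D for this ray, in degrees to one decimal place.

141.0°

sin r = sin 48.4° / 1.339 = 0.7478/1.339 = 0.5585; r = 33.95°.
D = 2·48.4° − 4·33.95° + 180° = 96.80° − 135.80° + 180° = 141.00°.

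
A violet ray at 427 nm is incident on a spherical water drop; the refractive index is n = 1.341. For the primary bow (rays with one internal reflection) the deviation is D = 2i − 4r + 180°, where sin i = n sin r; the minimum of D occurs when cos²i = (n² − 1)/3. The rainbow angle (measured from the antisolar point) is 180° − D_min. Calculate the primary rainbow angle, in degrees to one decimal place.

40.9°

cos²i = (1.79828 − 1)/3 = 0.26609; i = arccos(0.51584) = 58.946°.
sin r = sin 58.946°/1.341 = 0.63884; r = 39.705°.
D_min = 2·58.946° − 4·39.705° + 180° = 139.071°.
Rainbow angle = 180° − D_min = 40.929°.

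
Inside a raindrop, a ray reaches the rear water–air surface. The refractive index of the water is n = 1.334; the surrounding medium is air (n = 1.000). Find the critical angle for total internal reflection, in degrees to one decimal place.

sin θ_c = n_air / n = 1.000 / 1.334 = 0.7496.
θ_c = arcsin(0.7496) = 48.56°.

48.6°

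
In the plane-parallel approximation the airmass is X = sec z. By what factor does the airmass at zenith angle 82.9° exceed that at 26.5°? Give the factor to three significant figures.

X(82.9°)/X(26.5°) = sec 82.9° / sec 26.5° = cos 26.5° / cos 82.9° = 0.8949/0.1236 = 7.2405.

7.24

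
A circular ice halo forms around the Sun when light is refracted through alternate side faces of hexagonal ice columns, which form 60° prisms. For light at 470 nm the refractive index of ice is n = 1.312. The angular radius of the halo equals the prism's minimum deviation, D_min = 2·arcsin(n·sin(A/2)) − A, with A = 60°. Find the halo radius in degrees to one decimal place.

n·sin(A/2) = 1.312 × sin 30° = 1.312 × 0.5000 = 0.6560.
D_min = 2·arcsin(0.6560) − 60° = 2 × 40.996° − 60° = 21.991°.

22.0°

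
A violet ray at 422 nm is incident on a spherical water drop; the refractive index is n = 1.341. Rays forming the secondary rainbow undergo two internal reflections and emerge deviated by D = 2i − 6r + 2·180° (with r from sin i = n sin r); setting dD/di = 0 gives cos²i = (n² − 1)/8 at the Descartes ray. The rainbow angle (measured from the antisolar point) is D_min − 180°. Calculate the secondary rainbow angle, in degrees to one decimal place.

cos²i = (1.79828 − 1)/8 = 0.09979; i = arccos(0.31589) = 71.586°.
sin r = sin 71.586°/1.341 = 0.70753; r = 45.034°.
D_min = 2·71.586° − 6·45.034° + 360° = 232.966°.
Rainbow angle = D_min − 180° = 52.966°.

53.0°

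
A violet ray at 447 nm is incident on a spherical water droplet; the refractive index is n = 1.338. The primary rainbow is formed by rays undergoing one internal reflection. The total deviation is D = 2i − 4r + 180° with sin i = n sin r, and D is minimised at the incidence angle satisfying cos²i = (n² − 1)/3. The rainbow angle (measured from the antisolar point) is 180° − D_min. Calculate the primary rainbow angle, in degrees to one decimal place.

cos²i = (1.79024 − 1)/3 = 0.26341; i = arccos(0.51324) = 59.120°.
sin r = sin 59.120°/1.338 = 0.64144; r = 39.899°.
D_min = 2·59.120° − 4·39.899° + 180° = 138.643°.
Rainbow angle = 180° − D_min = 41.357°.

41.4°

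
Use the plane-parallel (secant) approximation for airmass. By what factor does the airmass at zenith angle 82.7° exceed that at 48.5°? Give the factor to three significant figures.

5.21

X(82.7°)/X(48.5°) = sec 82.7° / sec 48.5° = cos 48.5° / cos 82.7° = 0.6626/0.1271 = 5.2148.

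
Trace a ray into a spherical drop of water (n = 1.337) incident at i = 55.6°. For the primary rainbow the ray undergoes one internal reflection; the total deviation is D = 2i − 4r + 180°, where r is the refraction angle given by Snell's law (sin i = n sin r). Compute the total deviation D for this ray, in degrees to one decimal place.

138.8°

sin r = sin 55.6° / 1.337 = 0.8251/1.337 = 0.6171; r = 38.11°.
D = 2·55.6° − 4·38.11° + 180° = 111.20° − 152.43° + 180° = 138.77°.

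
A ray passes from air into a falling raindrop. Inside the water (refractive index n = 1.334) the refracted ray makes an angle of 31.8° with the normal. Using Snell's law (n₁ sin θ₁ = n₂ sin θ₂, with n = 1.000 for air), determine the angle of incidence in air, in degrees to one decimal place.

Snell: sin θ_i = n · sin θ_r = 1.334 × sin 31.8° = 1.334 × 0.5270 = 0.7030.
θ_i = arcsin(0.7030) = 44.66°.

44.7°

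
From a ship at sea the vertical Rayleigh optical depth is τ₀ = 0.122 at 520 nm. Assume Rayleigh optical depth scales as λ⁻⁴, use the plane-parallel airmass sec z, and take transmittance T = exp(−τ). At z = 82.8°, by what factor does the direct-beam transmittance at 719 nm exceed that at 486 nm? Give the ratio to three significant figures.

Airmass: sec 82.8° = 7.9787.
τ(719 nm) = 0.122 × (520/719)⁴ × 7.9787 = 0.122 × 0.2736 × 7.9787 = 0.2663.
τ(486 nm) = 0.122 × (520/486)⁴ × 7.9787 = 0.122 × 1.3106 × 7.9787 = 1.2757.
T(719)/T(486) = exp(τ_B − τ_A) = exp(1.0094) = 2.7440.

2.74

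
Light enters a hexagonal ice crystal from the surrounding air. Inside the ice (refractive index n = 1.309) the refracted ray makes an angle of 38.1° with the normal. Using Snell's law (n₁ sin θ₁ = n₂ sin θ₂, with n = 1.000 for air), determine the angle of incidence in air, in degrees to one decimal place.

Snell: sin θ_i = n · sin θ_r = 1.309 × sin 38.1° = 1.309 × 0.6170 = 0.8077.
θ_i = arcsin(0.8077) = 53.87°.

53.9°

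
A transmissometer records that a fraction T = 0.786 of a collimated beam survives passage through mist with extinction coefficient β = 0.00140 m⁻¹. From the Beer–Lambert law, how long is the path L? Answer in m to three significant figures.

172 m

Beer–Lambert: T = exp(−βL) ⇒ L = −ln(T)/β = −ln(0.786)/0.00140 = 0.2408/0.00140 = 172 m.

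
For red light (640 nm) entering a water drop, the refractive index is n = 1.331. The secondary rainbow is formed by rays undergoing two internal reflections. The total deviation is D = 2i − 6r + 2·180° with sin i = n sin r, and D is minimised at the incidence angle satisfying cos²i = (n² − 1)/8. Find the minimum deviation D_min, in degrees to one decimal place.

cos²i = (1.77156 − 1)/8 = 0.09645; i = arccos(0.31056) = 71.907°.
sin r = sin 71.907°/1.331 = 0.71417; r = 45.575°.
D_min = 2·71.907° − 6·45.575° + 360° = 230.365°.

230.4°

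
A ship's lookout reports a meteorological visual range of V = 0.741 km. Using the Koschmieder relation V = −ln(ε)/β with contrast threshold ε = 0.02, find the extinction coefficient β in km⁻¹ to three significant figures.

5.28 km⁻¹

β = −ln(0.02) / V = 3.912 / 0.741 = 5.2794 km⁻¹.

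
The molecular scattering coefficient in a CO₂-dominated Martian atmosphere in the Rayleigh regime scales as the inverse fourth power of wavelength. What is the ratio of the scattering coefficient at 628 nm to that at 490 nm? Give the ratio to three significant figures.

0.371

Rayleigh scattering ∝ λ⁻⁴, so the ratio of coefficients is the inverse fourth power of the wavelength ratio.
σ(628)/σ(490) = (490/628)⁴ = (0.7803)⁴ = 0.3706.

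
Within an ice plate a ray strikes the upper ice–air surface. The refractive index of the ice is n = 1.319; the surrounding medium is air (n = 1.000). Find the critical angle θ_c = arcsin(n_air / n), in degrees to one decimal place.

sin θ_c = n_air / n = 1.000 / 1.319 = 0.7582.
θ_c = arcsin(0.7582) = 49.30°.

49.3°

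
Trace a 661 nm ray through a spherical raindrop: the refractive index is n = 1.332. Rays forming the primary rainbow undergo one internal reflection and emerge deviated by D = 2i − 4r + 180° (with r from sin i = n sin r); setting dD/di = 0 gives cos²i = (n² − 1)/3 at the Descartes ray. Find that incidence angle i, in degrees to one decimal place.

cos²i = (1.332² − 1)/3 = (1.77422 − 1)/3 = 0.25807.
cos i = 0.50801, so i = 59.469°.

59.5°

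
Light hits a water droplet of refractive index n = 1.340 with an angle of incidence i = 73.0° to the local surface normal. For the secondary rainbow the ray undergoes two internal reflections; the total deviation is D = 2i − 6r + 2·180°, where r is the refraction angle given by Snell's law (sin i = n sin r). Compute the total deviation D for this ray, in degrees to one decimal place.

sin r = sin 73.0° / 1.340 = 0.9563/1.340 = 0.7137; r = 45.53°.
D = 2·73.0° − 6·45.53° + 2·180° = 146.00° − 273.20° + 360° = 232.80°.

232.8°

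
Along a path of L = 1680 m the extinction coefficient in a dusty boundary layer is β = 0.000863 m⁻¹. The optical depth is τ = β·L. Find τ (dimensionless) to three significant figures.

1.45

τ = β·L = 0.000863 × 1680 = 1.4498.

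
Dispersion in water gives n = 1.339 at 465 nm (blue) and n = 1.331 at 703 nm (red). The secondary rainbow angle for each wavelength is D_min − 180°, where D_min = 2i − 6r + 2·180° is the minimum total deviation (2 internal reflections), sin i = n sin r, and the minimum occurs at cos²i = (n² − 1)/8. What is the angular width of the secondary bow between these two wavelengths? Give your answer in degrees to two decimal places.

2.09°

At 465 nm (n = 1.339): cos²i = 0.09912 → i = 71.650°, r = 45.141°, D_min = 232.451°, rainbow angle = 52.451°.
At 703 nm (n = 1.331): cos²i = 0.09645 → i = 71.907°, r = 45.575°, D_min = 230.365°, rainbow angle = 50.365°.
Angular width = |52.451° − 50.365°| = 2.086°.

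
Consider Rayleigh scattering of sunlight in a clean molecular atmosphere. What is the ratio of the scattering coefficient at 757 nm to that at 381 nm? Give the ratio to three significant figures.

Rayleigh scattering ∝ λ⁻⁴, so the ratio of coefficients is the inverse fourth power of the wavelength ratio.
σ(757)/σ(381) = (381/757)⁴ = (0.5033)⁴ = 0.06417.

0.0642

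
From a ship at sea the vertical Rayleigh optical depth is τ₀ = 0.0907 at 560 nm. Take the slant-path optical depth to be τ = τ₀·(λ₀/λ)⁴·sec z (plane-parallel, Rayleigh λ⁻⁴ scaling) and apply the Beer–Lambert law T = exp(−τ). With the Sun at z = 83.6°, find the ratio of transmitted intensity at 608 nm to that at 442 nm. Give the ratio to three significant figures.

Airmass: sec 83.6° = 8.9711.
τ(608 nm) = 0.0907 × (560/608)⁴ × 8.9711 = 0.0907 × 0.7197 × 8.9711 = 0.5856.
τ(442 nm) = 0.0907 × (560/442)⁴ × 8.9711 = 0.0907 × 2.5767 × 8.9711 = 2.0966.
T(608)/T(442) = exp(τ_B − τ_A) = exp(1.5110) = 4.5313.

4.53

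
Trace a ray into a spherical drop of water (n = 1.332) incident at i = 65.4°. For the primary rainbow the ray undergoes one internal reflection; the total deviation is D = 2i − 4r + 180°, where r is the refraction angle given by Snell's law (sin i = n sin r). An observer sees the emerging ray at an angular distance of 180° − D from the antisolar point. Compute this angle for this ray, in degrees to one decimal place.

sin r = sin 65.4° / 1.332 = 0.9092/1.332 = 0.6826; r = 43.05°.
D = 2·65.4° − 4·43.05° + 180° = 130.80° − 172.19° + 180° = 138.61°.
Angle from antisolar point = 180° − D = 41.39°.

41.4°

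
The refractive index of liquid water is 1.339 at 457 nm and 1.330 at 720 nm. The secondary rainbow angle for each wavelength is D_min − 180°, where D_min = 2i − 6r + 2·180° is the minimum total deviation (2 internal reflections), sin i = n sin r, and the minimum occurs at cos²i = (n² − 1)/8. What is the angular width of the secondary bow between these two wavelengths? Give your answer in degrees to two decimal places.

At 457 nm (n = 1.339): cos²i = 0.09912 → i = 71.650°, r = 45.141°, D_min = 232.451°, rainbow angle = 52.451°.
At 720 nm (n = 1.330): cos²i = 0.09611 → i = 71.940°, r = 45.630°, D_min = 230.101°, rainbow angle = 50.101°.
Angular width = |52.451° − 50.101°| = 2.350°.

2.35°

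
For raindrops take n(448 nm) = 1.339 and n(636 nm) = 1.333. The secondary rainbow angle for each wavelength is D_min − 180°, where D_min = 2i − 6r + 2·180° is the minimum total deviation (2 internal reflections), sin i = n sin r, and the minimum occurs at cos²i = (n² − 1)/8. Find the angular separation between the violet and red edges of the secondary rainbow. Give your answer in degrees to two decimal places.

1.56°

At 448 nm (n = 1.339): cos²i = 0.09912 → i = 71.650°, r = 45.141°, D_min = 232.451°, rainbow angle = 52.451°.
At 636 nm (n = 1.333): cos²i = 0.09711 → i = 71.843°, r = 45.466°, D_min = 230.891°, rainbow angle = 50.891°.
Angular width = |52.451° − 50.891°| = 1.560°.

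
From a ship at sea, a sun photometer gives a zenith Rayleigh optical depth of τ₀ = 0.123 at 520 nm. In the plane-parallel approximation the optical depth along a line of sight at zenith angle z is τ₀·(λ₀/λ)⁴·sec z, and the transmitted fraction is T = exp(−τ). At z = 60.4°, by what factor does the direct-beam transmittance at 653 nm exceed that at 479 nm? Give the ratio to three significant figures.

1.28

Airmass: sec 60.4° = 2.0245.
τ(653 nm) = 0.123 × (520/653)⁴ × 2.0245 = 0.123 × 0.4021 × 2.0245 = 0.1001.
τ(479 nm) = 0.123 × (520/479)⁴ × 2.0245 = 0.123 × 1.3889 × 2.0245 = 0.3459.
T(653)/T(479) = exp(τ_B − τ_A) = exp(0.2457) = 1.2785.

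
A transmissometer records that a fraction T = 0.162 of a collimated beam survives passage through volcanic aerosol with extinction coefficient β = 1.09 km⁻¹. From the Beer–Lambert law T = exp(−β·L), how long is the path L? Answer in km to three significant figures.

1.67 km

Beer–Lambert: T = exp(−βL) ⇒ L = −ln(T)/β = −ln(0.162)/1.09 = 1.8202/1.09 = 1.67 km.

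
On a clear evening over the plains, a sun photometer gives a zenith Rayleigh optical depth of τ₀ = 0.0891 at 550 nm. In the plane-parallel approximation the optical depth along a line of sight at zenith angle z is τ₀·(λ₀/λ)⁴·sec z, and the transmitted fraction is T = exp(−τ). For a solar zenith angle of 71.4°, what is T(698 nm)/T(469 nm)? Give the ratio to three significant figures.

Airmass: sec 71.4° = 3.1352.
τ(698 nm) = 0.0891 × (550/698)⁴ × 3.1352 = 0.0891 × 0.3855 × 3.1352 = 0.1077.
τ(469 nm) = 0.0891 × (550/469)⁴ × 3.1352 = 0.0891 × 1.8913 × 3.1352 = 0.5283.
T(698)/T(469) = exp(τ_B − τ_A) = exp(0.4206) = 1.5229.

1.52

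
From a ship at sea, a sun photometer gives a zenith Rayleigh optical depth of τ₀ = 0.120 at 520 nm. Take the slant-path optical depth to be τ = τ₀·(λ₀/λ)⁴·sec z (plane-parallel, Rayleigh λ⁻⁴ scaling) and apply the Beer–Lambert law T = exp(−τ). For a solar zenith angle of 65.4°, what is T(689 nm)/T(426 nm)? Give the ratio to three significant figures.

1.73

Airmass: sec 65.4° = 2.4022.
τ(689 nm) = 0.120 × (520/689)⁴ × 2.4022 = 0.120 × 0.3244 × 2.4022 = 0.0935.
τ(426 nm) = 0.120 × (520/426)⁴ × 2.4022 = 0.120 × 2.2201 × 2.4022 = 0.6400.
T(689)/T(426) = exp(τ_B − τ_A) = exp(0.5465) = 1.7271.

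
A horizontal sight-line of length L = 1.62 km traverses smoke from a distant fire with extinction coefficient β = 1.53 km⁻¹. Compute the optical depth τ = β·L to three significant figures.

τ = β·L = 1.53 × 1.62 = 2.4786.

2.48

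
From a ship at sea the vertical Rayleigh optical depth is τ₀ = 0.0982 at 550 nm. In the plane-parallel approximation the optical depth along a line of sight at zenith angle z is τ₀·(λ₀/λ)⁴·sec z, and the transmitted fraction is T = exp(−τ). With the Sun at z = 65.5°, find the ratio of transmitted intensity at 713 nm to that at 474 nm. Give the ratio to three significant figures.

1.41

Airmass: sec 65.5° = 2.4114.
τ(713 nm) = 0.0982 × (550/713)⁴ × 2.4114 = 0.0982 × 0.3541 × 2.4114 = 0.0838.
τ(474 nm) = 0.0982 × (550/474)⁴ × 2.4114 = 0.0982 × 1.8127 × 2.4114 = 0.4293.
T(713)/T(474) = exp(τ_B − τ_A) = exp(0.3454) = 1.4126.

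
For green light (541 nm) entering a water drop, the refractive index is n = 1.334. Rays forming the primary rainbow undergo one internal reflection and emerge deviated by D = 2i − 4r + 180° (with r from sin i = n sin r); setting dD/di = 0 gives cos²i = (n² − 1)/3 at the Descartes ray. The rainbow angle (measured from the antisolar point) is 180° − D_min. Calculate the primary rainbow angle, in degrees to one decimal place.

cos²i = (1.77956 − 1)/3 = 0.25985; i = arccos(0.50976) = 59.352°.
sin r = sin 59.352°/1.334 = 0.64492; r = 40.159°.
D_min = 2·59.352° − 4·40.159° + 180° = 138.067°.
Rainbow angle = 180° − D_min = 41.933°.

41.9°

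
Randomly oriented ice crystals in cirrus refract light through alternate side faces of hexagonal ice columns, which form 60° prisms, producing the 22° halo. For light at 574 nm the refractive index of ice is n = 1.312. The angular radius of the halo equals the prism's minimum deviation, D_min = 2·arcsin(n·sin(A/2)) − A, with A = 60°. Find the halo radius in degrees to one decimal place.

22.0°

n·sin(A/2) = 1.312 × sin 30° = 1.312 × 0.5000 = 0.6560.
D_min = 2·arcsin(0.6560) − 60° = 2 × 40.996° − 60° = 21.991°.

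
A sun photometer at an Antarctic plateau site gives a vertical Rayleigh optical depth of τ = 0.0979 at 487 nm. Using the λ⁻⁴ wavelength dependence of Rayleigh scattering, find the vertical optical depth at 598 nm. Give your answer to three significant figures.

τ(598 nm) = τ(487 nm) × (487/598)⁴ = 0.0979 × (0.8144)⁴ = 0.0979 × 0.4399 = 0.0431.

0.0431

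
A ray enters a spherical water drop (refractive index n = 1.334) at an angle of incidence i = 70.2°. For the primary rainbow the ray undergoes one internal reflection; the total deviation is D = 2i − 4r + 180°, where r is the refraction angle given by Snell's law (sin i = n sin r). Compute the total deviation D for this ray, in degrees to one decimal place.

141.0°

sin r = sin 70.2° / 1.334 = 0.9409/1.334 = 0.7053; r = 44.85°.
D = 2·70.2° − 4·44.85° + 180° = 140.40° − 179.42° + 180° = 140.98°.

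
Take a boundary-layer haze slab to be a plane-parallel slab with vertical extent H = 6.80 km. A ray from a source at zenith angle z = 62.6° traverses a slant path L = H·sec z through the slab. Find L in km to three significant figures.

14.8 km

sec z = 1/cos 62.6° = 2.1730.
L = 6.80 × 2.1730 = 14.776 km.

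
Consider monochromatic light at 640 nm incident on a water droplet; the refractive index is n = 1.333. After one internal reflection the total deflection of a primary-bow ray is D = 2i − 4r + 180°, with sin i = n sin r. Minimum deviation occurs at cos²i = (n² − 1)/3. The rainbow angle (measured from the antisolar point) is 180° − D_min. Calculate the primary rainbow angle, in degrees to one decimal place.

cos²i = (1.77689 − 1)/3 = 0.25896; i = arccos(0.50888) = 59.410°.
sin r = sin 59.410°/1.333 = 0.64579; r = 40.225°.
D_min = 2·59.410° − 4·40.225° + 180° = 137.922°.
Rainbow angle = 180° − D_min = 42.078°.

42.1°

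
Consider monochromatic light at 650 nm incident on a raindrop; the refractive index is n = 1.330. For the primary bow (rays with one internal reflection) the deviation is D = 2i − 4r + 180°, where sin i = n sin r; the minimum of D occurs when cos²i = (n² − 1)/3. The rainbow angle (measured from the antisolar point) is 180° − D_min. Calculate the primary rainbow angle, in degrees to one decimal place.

cos²i = (1.76890 − 1)/3 = 0.25630; i = arccos(0.50626) = 59.585°.
sin r = sin 59.585°/1.330 = 0.64841; r = 40.422°.
D_min = 2·59.585° − 4·40.422° + 180° = 137.484°.
Rainbow angle = 180° − D_min = 42.516°.

42.5°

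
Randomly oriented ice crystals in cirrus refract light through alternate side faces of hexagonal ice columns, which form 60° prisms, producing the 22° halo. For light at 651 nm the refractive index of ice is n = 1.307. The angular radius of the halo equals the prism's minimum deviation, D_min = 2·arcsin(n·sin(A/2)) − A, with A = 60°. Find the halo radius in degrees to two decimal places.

n·sin(A/2) = 1.307 × sin 30° = 1.307 × 0.5000 = 0.6535.
D_min = 2·arcsin(0.6535) − 60° = 2 × 40.806° − 60° = 21.612°.

21.61°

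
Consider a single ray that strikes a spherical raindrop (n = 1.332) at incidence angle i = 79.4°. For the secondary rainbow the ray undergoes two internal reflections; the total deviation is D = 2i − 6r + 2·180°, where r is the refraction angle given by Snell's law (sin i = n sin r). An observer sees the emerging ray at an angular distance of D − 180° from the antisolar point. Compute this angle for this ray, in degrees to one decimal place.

sin r = sin 79.4° / 1.332 = 0.9829/1.332 = 0.7379; r = 47.56°.
D = 2·79.4° − 6·47.56° + 2·180° = 158.80° − 285.34° + 360° = 233.46°.
Angle from antisolar point = D − 180° = 53.46°.

53.5°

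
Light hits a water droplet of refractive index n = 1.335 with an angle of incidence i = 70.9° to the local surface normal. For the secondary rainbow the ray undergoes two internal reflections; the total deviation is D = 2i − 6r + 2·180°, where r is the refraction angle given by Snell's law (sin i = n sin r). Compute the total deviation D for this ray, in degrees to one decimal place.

231.4°

sin r = sin 70.9° / 1.335 = 0.9449/1.335 = 0.7078; r = 45.06°.
D = 2·70.9° − 6·45.06° + 2·180° = 141.80° − 270.35° + 360° = 231.45°.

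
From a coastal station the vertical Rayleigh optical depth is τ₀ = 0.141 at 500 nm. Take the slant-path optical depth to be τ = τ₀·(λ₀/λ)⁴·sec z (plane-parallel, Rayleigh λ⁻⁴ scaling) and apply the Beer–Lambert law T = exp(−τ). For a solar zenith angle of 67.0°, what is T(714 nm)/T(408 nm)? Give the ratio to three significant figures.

Airmass: sec 67.0° = 2.5593.
τ(714 nm) = 0.141 × (500/714)⁴ × 2.5593 = 0.141 × 0.2405 × 2.5593 = 0.0868.
τ(408 nm) = 0.141 × (500/408)⁴ × 2.5593 = 0.141 × 2.2555 × 2.5593 = 0.8139.
T(714)/T(408) = exp(τ_B − τ_A) = exp(0.7271) = 2.0691.

2.07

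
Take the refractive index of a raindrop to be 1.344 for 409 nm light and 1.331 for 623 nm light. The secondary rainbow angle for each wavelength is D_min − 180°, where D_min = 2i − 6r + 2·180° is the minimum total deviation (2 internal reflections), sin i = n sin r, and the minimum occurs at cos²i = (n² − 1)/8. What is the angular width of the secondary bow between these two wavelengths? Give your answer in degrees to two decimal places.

At 409 nm (n = 1.344): cos²i = 0.10079 → i = 71.490°, r = 44.874°, D_min = 233.733°, rainbow angle = 53.733°.
At 623 nm (n = 1.331): cos²i = 0.09645 → i = 71.907°, r = 45.575°, D_min = 230.365°, rainbow angle = 50.365°.
Angular width = |53.733° − 50.365°| = 3.368°.

3.37°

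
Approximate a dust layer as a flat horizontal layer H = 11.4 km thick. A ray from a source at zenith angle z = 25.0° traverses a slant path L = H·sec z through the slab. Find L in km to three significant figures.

12.6 km

sec z = 1/cos 25.0° = 1.1034.
L = 11.4 × 1.1034 = 12.579 km.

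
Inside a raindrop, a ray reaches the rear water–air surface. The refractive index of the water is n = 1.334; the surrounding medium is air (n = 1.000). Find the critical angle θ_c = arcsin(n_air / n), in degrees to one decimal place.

sin θ_c = n_air / n = 1.000 / 1.334 = 0.7496.
θ_c = arcsin(0.7496) = 48.56°.

48.6°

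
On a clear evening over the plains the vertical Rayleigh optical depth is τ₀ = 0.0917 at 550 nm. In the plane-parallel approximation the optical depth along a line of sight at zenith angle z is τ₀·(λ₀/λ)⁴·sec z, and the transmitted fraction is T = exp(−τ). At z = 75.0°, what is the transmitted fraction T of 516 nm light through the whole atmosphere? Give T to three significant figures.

0.633

sec 75.0° = 3.8637.
τ = 0.0917 × (550/516)⁴ × 3.8637 = 0.0917 × 1.2908 × 3.8637 = 0.4573.
T = exp(−0.4573) = 0.6330.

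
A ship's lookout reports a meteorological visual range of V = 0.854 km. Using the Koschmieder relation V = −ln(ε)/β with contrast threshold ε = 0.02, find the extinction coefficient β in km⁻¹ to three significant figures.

4.58 km⁻¹

β = −ln(0.02) / V = 3.912 / 0.854 = 4.5808 km⁻¹.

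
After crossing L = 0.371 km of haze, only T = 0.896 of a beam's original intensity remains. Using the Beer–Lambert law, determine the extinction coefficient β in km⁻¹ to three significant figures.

Beer–Lambert: T = exp(−βL) ⇒ β = −ln(T)/L = −ln(0.896)/0.371 = 0.1098/0.371 = 0.296 km⁻¹.

0.296 km⁻¹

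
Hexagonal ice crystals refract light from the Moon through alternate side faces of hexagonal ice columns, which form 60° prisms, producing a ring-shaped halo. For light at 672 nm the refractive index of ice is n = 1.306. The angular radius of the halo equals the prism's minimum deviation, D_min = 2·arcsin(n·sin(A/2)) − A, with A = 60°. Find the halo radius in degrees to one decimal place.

21.5°

n·sin(A/2) = 1.306 × sin 30° = 1.306 × 0.5000 = 0.6530.
D_min = 2·arcsin(0.6530) − 60° = 2 × 40.768° − 60° = 21.536°.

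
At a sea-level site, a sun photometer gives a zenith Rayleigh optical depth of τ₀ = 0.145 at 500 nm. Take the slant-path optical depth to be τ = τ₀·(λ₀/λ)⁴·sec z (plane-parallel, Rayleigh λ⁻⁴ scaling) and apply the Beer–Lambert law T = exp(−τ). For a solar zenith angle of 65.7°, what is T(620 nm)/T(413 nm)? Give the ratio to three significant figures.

1.84

Airmass: sec 65.7° = 2.4300.
τ(620 nm) = 0.145 × (500/620)⁴ × 2.4300 = 0.145 × 0.4230 × 2.4300 = 0.1490.
τ(413 nm) = 0.145 × (500/413)⁴ × 2.4300 = 0.145 × 2.1482 × 2.4300 = 0.7569.
T(620)/T(413) = exp(τ_B − τ_A) = exp(0.6079) = 1.8366.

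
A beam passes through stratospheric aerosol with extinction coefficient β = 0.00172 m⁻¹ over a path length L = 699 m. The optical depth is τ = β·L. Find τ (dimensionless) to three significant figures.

1.20

τ = β·L = 0.00172 × 699 = 1.2023.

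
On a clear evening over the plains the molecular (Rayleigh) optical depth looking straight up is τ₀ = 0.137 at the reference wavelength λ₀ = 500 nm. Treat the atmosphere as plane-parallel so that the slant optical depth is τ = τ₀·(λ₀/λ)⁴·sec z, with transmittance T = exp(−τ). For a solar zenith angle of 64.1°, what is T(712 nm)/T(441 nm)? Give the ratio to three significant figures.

Airmass: sec 64.1° = 2.2894.
τ(712 nm) = 0.137 × (500/712)⁴ × 2.2894 = 0.137 × 0.2432 × 2.2894 = 0.0763.
τ(441 nm) = 0.137 × (500/441)⁴ × 2.2894 = 0.137 × 1.6524 × 2.2894 = 0.5183.
T(712)/T(441) = exp(τ_B − τ_A) = exp(0.4420) = 1.5558.

1.56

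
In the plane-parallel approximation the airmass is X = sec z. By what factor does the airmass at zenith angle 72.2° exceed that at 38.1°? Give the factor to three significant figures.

2.57

X(72.2°)/X(38.1°) = sec 72.2° / sec 38.1° = cos 38.1° / cos 72.2° = 0.7869/0.3057 = 2.5742.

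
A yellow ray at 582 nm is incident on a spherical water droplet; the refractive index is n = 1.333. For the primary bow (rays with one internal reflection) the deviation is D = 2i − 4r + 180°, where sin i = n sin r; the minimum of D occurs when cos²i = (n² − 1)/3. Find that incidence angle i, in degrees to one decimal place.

59.4°

cos²i = (1.333² − 1)/3 = (1.77689 − 1)/3 = 0.25896.
cos i = 0.50888, so i = 59.410°.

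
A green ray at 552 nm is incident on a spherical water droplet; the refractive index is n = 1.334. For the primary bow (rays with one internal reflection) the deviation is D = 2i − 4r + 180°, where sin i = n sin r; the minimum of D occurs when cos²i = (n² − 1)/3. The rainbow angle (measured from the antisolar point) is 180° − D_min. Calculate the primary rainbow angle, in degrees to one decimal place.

cos²i = (1.77956 − 1)/3 = 0.25985; i = arccos(0.50976) = 59.352°.
sin r = sin 59.352°/1.334 = 0.64492; r = 40.159°.
D_min = 2·59.352° − 4·40.159° + 180° = 138.067°.
Rainbow angle = 180° − D_min = 41.933°.

41.9°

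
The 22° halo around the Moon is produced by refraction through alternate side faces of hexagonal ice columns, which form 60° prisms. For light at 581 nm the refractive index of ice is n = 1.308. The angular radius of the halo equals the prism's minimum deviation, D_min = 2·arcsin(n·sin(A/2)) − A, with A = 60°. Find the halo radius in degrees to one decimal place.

21.7°

n·sin(A/2) = 1.308 × sin 30° = 1.308 × 0.5000 = 0.6540.
D_min = 2·arcsin(0.6540) − 60° = 2 × 40.844° − 60° = 21.688°.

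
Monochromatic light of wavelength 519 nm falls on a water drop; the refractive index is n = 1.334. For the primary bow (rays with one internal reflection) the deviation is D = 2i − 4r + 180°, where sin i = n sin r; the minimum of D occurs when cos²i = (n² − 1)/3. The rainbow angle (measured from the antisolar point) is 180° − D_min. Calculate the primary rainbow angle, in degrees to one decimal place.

cos²i = (1.77956 − 1)/3 = 0.25985; i = arccos(0.50976) = 59.352°.
sin r = sin 59.352°/1.334 = 0.64492; r = 40.159°.
D_min = 2·59.352° − 4·40.159° + 180° = 138.067°.
Rainbow angle = 180° − D_min = 41.933°.

41.9°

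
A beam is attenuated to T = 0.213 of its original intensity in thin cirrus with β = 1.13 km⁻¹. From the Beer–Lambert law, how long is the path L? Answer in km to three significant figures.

Beer–Lambert: T = exp(−βL) ⇒ L = −ln(T)/β = −ln(0.213)/1.13 = 1.5465/1.13 = 1.369 km.

1.37 km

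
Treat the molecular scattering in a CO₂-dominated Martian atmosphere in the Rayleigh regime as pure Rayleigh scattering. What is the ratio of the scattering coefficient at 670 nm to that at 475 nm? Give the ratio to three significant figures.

0.253

Rayleigh scattering ∝ λ⁻⁴, so the ratio of coefficients is the inverse fourth power of the wavelength ratio.
σ(670)/σ(475) = (475/670)⁴ = (0.7090)⁴ = 0.2526.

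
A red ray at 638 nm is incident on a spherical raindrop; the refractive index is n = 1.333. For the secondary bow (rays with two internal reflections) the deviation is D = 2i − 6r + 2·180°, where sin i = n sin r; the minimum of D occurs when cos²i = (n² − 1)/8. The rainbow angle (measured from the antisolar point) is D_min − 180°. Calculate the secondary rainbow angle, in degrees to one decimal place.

50.9°

cos²i = (1.77689 − 1)/8 = 0.09711; i = arccos(0.31163) = 71.843°.
sin r = sin 71.843°/1.333 = 0.71283; r = 45.466°.
D_min = 2·71.843° − 6·45.466° + 360° = 230.891°.
Rainbow angle = D_min − 180° = 50.891°.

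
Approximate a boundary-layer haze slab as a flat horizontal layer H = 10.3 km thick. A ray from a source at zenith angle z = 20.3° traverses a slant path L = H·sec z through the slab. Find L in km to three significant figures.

sec z = 1/cos 20.3° = 1.0662.
L = 10.3 × 1.0662 = 10.982 km.

11.0 km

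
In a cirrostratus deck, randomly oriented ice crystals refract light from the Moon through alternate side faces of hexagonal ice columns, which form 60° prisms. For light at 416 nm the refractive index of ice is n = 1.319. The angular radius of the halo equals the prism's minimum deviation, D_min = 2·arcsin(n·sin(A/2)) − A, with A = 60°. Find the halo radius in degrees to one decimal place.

n·sin(A/2) = 1.319 × sin 30° = 1.319 × 0.5000 = 0.6595.
D_min = 2·arcsin(0.6595) − 60° = 2 × 41.262° − 60° = 22.524°.

22.5°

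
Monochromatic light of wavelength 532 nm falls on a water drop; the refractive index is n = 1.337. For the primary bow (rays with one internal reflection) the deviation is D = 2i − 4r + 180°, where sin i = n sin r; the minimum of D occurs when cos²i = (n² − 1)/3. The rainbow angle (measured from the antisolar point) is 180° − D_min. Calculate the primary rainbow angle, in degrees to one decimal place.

41.5°

cos²i = (1.78757 − 1)/3 = 0.26252; i = arccos(0.51237) = 59.178°.
sin r = sin 59.178°/1.337 = 0.64231; r = 39.964°.
D_min = 2·59.178° − 4·39.964° + 180° = 138.500°.
Rainbow angle = 180° − D_min = 41.500°.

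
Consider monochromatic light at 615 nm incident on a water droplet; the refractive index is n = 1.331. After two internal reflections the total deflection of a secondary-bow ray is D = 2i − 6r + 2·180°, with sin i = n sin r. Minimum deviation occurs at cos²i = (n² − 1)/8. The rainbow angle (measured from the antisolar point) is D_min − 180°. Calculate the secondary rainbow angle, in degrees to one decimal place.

50.4°

cos²i = (1.77156 − 1)/8 = 0.09645; i = arccos(0.31056) = 71.907°.
sin r = sin 71.907°/1.331 = 0.71417; r = 45.575°.
D_min = 2·71.907° − 6·45.575° + 360° = 230.365°.
Rainbow angle = D_min − 180° = 50.365°.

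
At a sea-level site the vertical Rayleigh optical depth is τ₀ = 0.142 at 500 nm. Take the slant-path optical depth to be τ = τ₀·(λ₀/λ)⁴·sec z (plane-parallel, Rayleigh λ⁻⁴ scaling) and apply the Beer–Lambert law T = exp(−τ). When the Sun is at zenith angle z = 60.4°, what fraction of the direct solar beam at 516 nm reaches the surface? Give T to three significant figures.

0.776

sec 60.4° = 2.0245.
τ = 0.142 × (500/516)⁴ × 2.0245 = 0.142 × 0.8816 × 2.0245 = 0.2535.
T = exp(−0.2535) = 0.7761.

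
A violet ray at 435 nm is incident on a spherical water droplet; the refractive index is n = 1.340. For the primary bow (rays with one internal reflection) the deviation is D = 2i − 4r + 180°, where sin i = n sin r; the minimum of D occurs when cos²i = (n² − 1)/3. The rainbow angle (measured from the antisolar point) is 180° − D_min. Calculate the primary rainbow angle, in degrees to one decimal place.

41.1°

cos²i = (1.79560 − 1)/3 = 0.26520; i = arccos(0.51498) = 59.004°.
sin r = sin 59.004°/1.340 = 0.63971; r = 39.770°.
D_min = 2·59.004° − 4·39.770° + 180° = 138.929°.
Rainbow angle = 180° − D_min = 41.071°.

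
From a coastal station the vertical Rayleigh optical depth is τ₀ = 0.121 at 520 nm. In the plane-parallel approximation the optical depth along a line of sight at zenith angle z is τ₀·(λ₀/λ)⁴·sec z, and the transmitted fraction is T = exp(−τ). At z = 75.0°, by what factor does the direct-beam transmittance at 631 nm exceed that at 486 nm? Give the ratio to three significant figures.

Airmass: sec 75.0° = 3.8637.
τ(631 nm) = 0.121 × (520/631)⁴ × 3.8637 = 0.121 × 0.4612 × 3.8637 = 0.2156.
τ(486 nm) = 0.121 × (520/486)⁴ × 3.8637 = 0.121 × 1.3106 × 3.8637 = 0.6127.
T(631)/T(486) = exp(τ_B − τ_A) = exp(0.3971) = 1.4875.

1.49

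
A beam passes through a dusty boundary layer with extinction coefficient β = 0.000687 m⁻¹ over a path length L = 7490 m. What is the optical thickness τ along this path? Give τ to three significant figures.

5.15

τ = β·L = 0.000687 × 7490 = 5.1456.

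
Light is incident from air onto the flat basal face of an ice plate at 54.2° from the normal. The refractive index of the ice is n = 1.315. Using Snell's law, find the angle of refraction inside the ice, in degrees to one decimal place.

38.1°

Snell: sin θ_r = sin θ_i / n = sin 54.2° / 1.315 = 0.8111 / 1.315 = 0.6168.
θ_r = arcsin(0.6168) = 38.08°.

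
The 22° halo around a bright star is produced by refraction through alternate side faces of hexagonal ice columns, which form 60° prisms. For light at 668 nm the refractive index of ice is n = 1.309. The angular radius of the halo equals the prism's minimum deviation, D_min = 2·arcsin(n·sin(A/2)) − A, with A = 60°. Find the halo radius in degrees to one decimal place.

21.8°

n·sin(A/2) = 1.309 × sin 30° = 1.309 × 0.5000 = 0.6545.
D_min = 2·arcsin(0.6545) − 60° = 2 × 40.882° − 60° = 21.763°.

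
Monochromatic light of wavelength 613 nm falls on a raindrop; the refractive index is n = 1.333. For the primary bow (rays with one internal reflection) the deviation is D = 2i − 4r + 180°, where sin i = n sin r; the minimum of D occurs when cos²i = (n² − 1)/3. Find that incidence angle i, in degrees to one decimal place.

cos²i = (1.333² − 1)/3 = (1.77689 − 1)/3 = 0.25896.
cos i = 0.50888, so i = 59.410°.

59.4°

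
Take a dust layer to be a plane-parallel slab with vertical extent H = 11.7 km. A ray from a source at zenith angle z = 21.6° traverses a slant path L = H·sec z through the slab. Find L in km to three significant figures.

12.6 km

sec z = 1/cos 21.6° = 1.0755.
L = 11.7 × 1.0755 = 12.584 km.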